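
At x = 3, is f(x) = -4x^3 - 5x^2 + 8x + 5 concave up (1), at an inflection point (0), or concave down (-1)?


Concavity is determined by the sign of f''(x).
f(x) = -4x^3 - 5x^2 + 8x + 5
f'(x) = -12x^2 - 10x + 8
f''(x) = -24x - 10
f''(3) = -24 * 3 - 10
= -72 - 10
= -82
Since f''(3) < 0, the function is concave down (-1)

-1


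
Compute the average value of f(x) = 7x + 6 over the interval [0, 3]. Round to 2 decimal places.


Average value = 1/(b-a) * integral from a to b of f(x) dx
First compute the integral of 7x + 6:
F(x) = (7/2)x^2 + 6x
F(3) = 7/2 * 9 + 6 * 3 = 99/2
F(0) = 7/2 * 0 + 6 * 0 = 0
Integral = 99/2 - 0 = 99/2
Average = (99/2) / (3 - 0) = (99/2) / 3
= 33/2 = 16.50

16.50


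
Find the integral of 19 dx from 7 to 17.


The integral of a constant k over [a, b] equals k * (b - a).
integral from 7 to 17 of 19 dx
= 19 * (17 - 7)
= 19 * 10
= 190

190


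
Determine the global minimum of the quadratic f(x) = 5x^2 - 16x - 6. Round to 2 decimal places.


For a quadratic f(x) = ax^2 + bx + c with a > 0, the minimum is at the vertex.
Vertex x-coordinate: x = -b/(2a)
x = -(-16) / (2 * 5)
x = 16/10 = 8/5
Substitute back to find the minimum value:
f(8/5) = 5 * (8/5)^2 - 16 * (8/5) - 6
= 64/5 - 128/5 - 6
= -94/5 = -18.80

-18.80


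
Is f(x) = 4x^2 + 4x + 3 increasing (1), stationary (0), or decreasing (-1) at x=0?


Compute f'(x) to determine behavior:
f'(x) = 8x + 4
f'(0) = 8 * 0 + 4
= 0 + 4
= 4
Since f'(0) > 0, the function is increasing (1)

1


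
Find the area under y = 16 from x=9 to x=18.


The area under a constant function y = 16 is a rectangle.
Width = 18 - 9 = 9
Height = 16
Area = width * height
= 9 * 16
= 144

144


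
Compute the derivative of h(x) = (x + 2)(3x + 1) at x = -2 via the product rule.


Let u(x) = x + 2 and v(x) = 3x + 1
u'(x) = 1
v'(x) = 3
Product rule: h'(x) = u'(x)*v(x) + u(x)*v'(x)
= 1 * (3x + 1) + (x + 2) * 3
At x = -2:
u(-2) = 1 * (-2) + 2 = 0
v(-2) = 3 * (-2) + 1 = -5
h'(-2) = 1 * (-5) + 0 * 3
= -5 + 0
= -5

-5


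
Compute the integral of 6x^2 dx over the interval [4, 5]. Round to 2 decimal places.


Find the antiderivative of 6x^2:
F(x) = 6/3 * x^3
Apply the Fundamental Theorem of Calculus:
F(5) - F(4)
= 6/3 * 5^3 - 6/3 * 4^3
= 6/3 * (125 - 64)
= 6/3 * 61
= 122 = 122.00

122.00


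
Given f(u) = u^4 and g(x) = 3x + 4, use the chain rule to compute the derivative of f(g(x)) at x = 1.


Using the chain rule: (f(g(x)))' = f'(g(x)) * g'(x)
First, find g(1):
g(1) = 3 * 1 + 4 = 7
Next, f'(u) = 4u^3
And g'(x) = 3
So f'(g(1)) * g'(1)
= 4 * 7^3 * 3
= 4 * 343 * 3
= 4116

4116


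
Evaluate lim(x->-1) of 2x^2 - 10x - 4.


Since polynomials are continuous, we use direct substitution.
lim(x->-1) of 2x^2 - 10x - 4
= 2 * (-1)^2 - 10 * (-1) - 4
= 2 + 10 - 4
= 8

8


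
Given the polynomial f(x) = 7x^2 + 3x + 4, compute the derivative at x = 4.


Differentiate term by term using power and sum rules:
f(x) = 7x^2 + 3x + 4
f'(x) = 14x + 3
Substitute x = 4:
f'(4) = 14 * 4 + 3
= 56 + 3
= 59

59


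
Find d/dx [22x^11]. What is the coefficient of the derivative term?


We apply the power rule: d/dx [ax^n] = a*n * x^(n-1)
d/dx [22x^11]
= 22 * 11 * x^(11-1)
= 242x^10
The coefficient is 242

242


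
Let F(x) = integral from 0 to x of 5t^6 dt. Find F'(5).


By the Fundamental Theorem of Calculus (Part 1):
If F(x) = integral from 0 to x of f(t) dt, then F'(x) = f(x)
Here f(t) = 5t^6
So F'(x) = 5x^6
Evaluate at x = 5:
F'(5) = 5 * 5^6
= 5 * 15625
= 78125

78125


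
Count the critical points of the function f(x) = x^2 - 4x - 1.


Find where f'(x) = 0:
f'(x) = 2x - 4
Set f'(x) = 0:
2x - 4 = 0
x = 4 / 2 = 2
This is a linear equation in x, so there is exactly one solution.
Number of critical points: 1

1


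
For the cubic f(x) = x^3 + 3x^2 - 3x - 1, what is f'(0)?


Differentiate f(x) = x^3 + 3x^2 - 3x - 1 term by term:
f'(x) = 3x^2 + 6x - 3
Substitute x = 0:
f'(0) = 3 * 0^2 + 6 * 0 - 3
= 0 + 0 - 3
= -3

-3


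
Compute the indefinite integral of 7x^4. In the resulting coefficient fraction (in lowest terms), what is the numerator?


Apply the power rule for integration:
integral of ax^n dx = a/(n+1) * x^(n+1) + C
integral of 7x^4 dx
= 7/5 * x^5 + C
The coefficient in lowest terms is 7/5, and its numerator is 7

7


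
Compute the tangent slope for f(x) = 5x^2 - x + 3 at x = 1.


The slope of the tangent line equals f'(x) at the point.
f(x) = 5x^2 - x + 3
f'(x) = 10x - 1
At x = 1:
f'(1) = 10 * 1 - 1
= 10 - 1
= 9

9


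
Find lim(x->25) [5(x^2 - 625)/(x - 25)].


Direct substitution gives 0/0, so we factor the numerator.
Factor: 5(x^2 - 625) = 5 * (x - 25)(x + 25)
Cancel the common factor (x - 25):
5(x^2 - 625)/(x - 25) = 5 * (x + 25)
Now substitute x = 25:
= 5 * (25 + 25) = 250

250


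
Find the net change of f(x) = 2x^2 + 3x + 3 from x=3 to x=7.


Net change = f(b) - f(a)
f(x) = 2x^2 + 3x + 3
Compute f(7):
f(7) = 2 * 7^2 + 3 * 7 + 3
= 98 + 21 + 3
= 122
Compute f(3):
f(3) = 2 * 3^2 + 3 * 3 + 3
= 18 + 9 + 3
= 30
Net change = 122 - 30 = 92

92


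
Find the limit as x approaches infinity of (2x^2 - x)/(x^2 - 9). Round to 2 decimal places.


For limits at infinity with equal-degree polynomials,
we compare leading coefficients.
Numerator leading term: 2x^2
Denominator leading term: x^2
Divide both by x^2:
lim = (2 - 1/x) / (1 - 9/x^2)
As x -> infinity, the 1/x and 1/x^2 terms vanish:
= 2/1 = 2 = 2.00

2.00


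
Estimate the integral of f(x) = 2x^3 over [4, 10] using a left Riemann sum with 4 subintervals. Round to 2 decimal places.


Left Riemann sum uses left endpoints of each subinterval.
Interval: [4, 10], n = 4
dx = (10 - 4) / 4 = 3/2
Left endpoints: [4, 11/2, 7, 17/2]
f values: [128, 1331/4, 686, 4913/4]
Sum = dx * (sum of f values)
= 3/2 * 2375
= 7125/2 = 3562.50

3562.50


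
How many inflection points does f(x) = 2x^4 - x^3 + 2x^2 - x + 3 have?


Inflection points occur where f''(x) = 0 and concavity changes.
f(x) = 2x^4 - x^3 + 2x^2 - x + 3
f'(x) = 8x^3 - 3x^2 + 4x - 1
f''(x) = 24x^2 - 6x + 4
This is a quadratic in x. Use the discriminant to count real roots.
Discriminant = (-6)^2 - 4 * 24 * 4
= 36 - 384
= -348
Since discriminant < 0, f''(x) = 0 has no real solutions.
Number of inflection points: 0

0


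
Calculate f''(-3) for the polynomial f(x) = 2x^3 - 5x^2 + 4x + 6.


First derivative:
f'(x) = 6x^2 - 10x + 4
Second derivative:
f''(x) = 12x - 10
Substitute x = -3:
f''(-3) = 12 * (-3) - 10
= -36 - 10
= -46

-46


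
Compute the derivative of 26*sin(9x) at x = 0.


Apply the chain rule to differentiate 26*sin(9x):
d/dx [26*sin(9x)]
= 26 * cos(9x) * d/dx(9x)
= 26 * 9 * cos(9x)
= 234 * cos(9x)
Evaluate at x = 0:
= 234 * cos(0)
= 234 * 1
= 234

234


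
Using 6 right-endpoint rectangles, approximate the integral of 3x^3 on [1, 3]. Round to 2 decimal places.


Right Riemann sum uses right endpoints of each subinterval.
Interval: [1, 3], n = 6
dx = (3 - 1) / 6 = 1/3
Right endpoints: [4/3, 5/3, 2, 7/3, 8/3, 3]
f values: [64/9, 125/9, 24, 343/9, 512/9, 81]
Sum = dx * (sum of f values)
= 1/3 * 221
= 221/3 ≈ 73.67

73.67


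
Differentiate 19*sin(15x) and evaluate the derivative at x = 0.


Apply the chain rule to differentiate 19*sin(15x):
d/dx [19*sin(15x)]
= 19 * cos(15x) * d/dx(15x)
= 19 * 15 * cos(15x)
= 285 * cos(15x)
Evaluate at x = 0:
= 285 * cos(0)
= 285 * 1
= 285

285


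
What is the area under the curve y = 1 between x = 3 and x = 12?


The area under a constant function y = 1 is a rectangle.
Width = 12 - 3 = 9
Height = 1
Area = width * height
= 9 * 1
= 9

9


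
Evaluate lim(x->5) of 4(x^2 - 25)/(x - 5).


Direct substitution gives 0/0, so we factor the numerator.
Factor: 4(x^2 - 25) = 4 * (x - 5)(x + 5)
Cancel the common factor (x - 5):
4(x^2 - 25)/(x - 5) = 4 * (x + 5)
Now substitute x = 5:
= 4 * (5 + 5) = 40

40


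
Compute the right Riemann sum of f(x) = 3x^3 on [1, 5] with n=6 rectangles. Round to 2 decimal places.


Right Riemann sum uses right endpoints of each subinterval.
Interval: [1, 5], n = 6
dx = (5 - 1) / 6 = 2/3
Right endpoints: [5/3, 7/3, 3, 11/3, 13/3, 5]
f values: [125/9, 343/9, 81, 1331/9, 2197/9, 375]
Sum = dx * (sum of f values)
= 2/3 * 900
= 600 = 600.00

600.00


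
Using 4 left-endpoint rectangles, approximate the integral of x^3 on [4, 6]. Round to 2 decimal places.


Left Riemann sum uses left endpoints of each subinterval.
Interval: [4, 6], n = 4
dx = (6 - 4) / 4 = 1/2
Left endpoints: [4, 9/2, 5, 11/2]
f values: [64, 729/8, 125, 1331/8]
Sum = dx * (sum of f values)
= 1/2 * 893/2
= 893/4 = 223.25

223.25


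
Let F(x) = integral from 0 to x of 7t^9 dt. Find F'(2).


By the Fundamental Theorem of Calculus (Part 1):
If F(x) = integral from 0 to x of f(t) dt, then F'(x) = f(x)
Here f(t) = 7t^9
So F'(x) = 7x^9
Evaluate at x = 2:
F'(2) = 7 * 2^9
= 7 * 512
= 3584

3584


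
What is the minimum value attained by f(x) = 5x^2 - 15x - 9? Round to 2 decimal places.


For a quadratic f(x) = ax^2 + bx + c with a > 0, the minimum is at the vertex.
Vertex x-coordinate: x = -b/(2a)
x = -(-15) / (2 * 5)
x = 15/10 = 3/2
Substitute back to find the minimum value:
f(3/2) = 5 * (3/2)^2 - 15 * (3/2) - 9
= 45/4 - 45/2 - 9
= -81/4 = -20.25

-20.25


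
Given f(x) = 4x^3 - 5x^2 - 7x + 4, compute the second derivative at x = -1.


First derivative:
f'(x) = 12x^2 - 10x - 7
Second derivative:
f''(x) = 24x - 10
Substitute x = -1:
f''(-1) = 24 * (-1) - 10
= -24 - 10
= -34

-34


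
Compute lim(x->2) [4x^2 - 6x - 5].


Since polynomials are continuous, we use direct substitution.
lim(x->2) of 4x^2 - 6x - 5
= 4 * 2^2 - 6 * 2 - 5
= 16 - 12 - 5
= -1

-1


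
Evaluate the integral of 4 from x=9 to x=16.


The integral of a constant k over [a, b] equals k * (b - a).
integral from 9 to 16 of 4 dx
= 4 * (16 - 9)
= 4 * 7
= 28

28


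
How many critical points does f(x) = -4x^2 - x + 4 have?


Find where f'(x) = 0:
f'(x) = -8x - 1
Set f'(x) = 0:
-8x - 1 = 0
x = 1 / (-8) = -1/8
This is a linear equation in x, so there is exactly one solution.
Number of critical points: 1

1


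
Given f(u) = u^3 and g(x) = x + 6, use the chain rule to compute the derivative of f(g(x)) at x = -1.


Using the chain rule: (f(g(x)))' = f'(g(x)) * g'(x)
First, find g(-1):
g(-1) = 1 * (-1) + 6 = 5
Next, f'(u) = 3u^2
And g'(x) = 1
So f'(g(-1)) * g'(-1)
= 3 * 5^2 * 1
= 3 * 25 * 1
= 75

75


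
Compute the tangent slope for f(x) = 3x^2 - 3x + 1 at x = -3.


The slope of the tangent line equals f'(x) at the point.
f(x) = 3x^2 - 3x + 1
f'(x) = 6x - 3
At x = -3:
f'(-3) = 6 * (-3) - 3
= -18 - 3
= -21

-21


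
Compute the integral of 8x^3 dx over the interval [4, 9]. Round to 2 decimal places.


Find the antiderivative of 8x^3:
F(x) = 8/4 * x^4
Apply the Fundamental Theorem of Calculus:
F(9) - F(4)
= 8/4 * 9^4 - 8/4 * 4^4
= 8/4 * (6561 - 256)
= 8/4 * 6305
= 12610 = 12610.00

12610.00


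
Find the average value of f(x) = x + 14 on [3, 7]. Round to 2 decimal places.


Average value = 1/(b-a) * integral from a to b of f(x) dx
First compute the integral of x + 14:
F(x) = (1/2)x^2 + 14x
F(7) = 1/2 * 49 + 14 * 7 = 245/2
F(3) = 1/2 * 9 + 14 * 3 = 93/2
Integral = 245/2 - 93/2 = 76
Average = 76 / (7 - 3) = 76 / 4
= 19 = 19.00

19.00


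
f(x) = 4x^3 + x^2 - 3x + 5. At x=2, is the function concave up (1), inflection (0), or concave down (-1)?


Concavity is determined by the sign of f''(x).
f(x) = 4x^3 + x^2 - 3x + 5
f'(x) = 12x^2 + 2x - 3
f''(x) = 24x + 2
f''(2) = 24 * 2 + 2
= 48 + 2
= 50
Since f''(2) > 0, the function is concave up (1)

1


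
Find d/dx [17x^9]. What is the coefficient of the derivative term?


We apply the power rule: d/dx [ax^n] = a*n * x^(n-1)
d/dx [17x^9]
= 17 * 9 * x^(9-1)
= 153x^8
The coefficient is 153

153


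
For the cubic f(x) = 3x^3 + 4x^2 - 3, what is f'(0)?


Differentiate f(x) = 3x^3 + 4x^2 - 3 term by term:
f'(x) = 9x^2 + 8x
Substitute x = 0:
f'(0) = 9 * 0^2 + 8 * 0 + 0
= 0 + 0 + 0
= 0

0


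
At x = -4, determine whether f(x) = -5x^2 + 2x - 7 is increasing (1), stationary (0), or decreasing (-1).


Compute f'(x) to determine behavior:
f'(x) = -10x + 2
f'(-4) = -10 * (-4) + 2
= 40 + 2
= 42
Since f'(-4) > 0, the function is increasing (1)

1


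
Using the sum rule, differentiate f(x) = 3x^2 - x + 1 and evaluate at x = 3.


Differentiate term by term using power and sum rules:
f(x) = 3x^2 - x + 1
f'(x) = 6x - 1
Substitute x = 3:
f'(3) = 6 * 3 - 1
= 18 - 1
= 17

17


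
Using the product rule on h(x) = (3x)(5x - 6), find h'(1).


Let u(x) = 3x and v(x) = 5x - 6
u'(x) = 3
v'(x) = 5
Product rule: h'(x) = u'(x)*v(x) + u(x)*v'(x)
= 3 * (5x - 6) + (3x) * 5
At x = 1:
u(1) = 3 * 1 + 0 = 3
v(1) = 5 * 1 - 6 = -1
h'(1) = 3 * (-1) + 3 * 5
= -3 + 15
= 12

12


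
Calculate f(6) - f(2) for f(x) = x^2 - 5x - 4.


Net change = f(b) - f(a)
f(x) = x^2 - 5x - 4
Compute f(6):
f(6) = 1 * 6^2 - 5 * 6 - 4
= 36 - 30 - 4
= 2
Compute f(2):
f(2) = 1 * 2^2 - 5 * 2 - 4
= 4 - 10 - 4
= -10
Net change = 2 - (-10) = 12

12


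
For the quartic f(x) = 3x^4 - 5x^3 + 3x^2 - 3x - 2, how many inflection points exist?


Inflection points occur where f''(x) = 0 and concavity changes.
f(x) = 3x^4 - 5x^3 + 3x^2 - 3x - 2
f'(x) = 12x^3 - 15x^2 + 6x - 3
f''(x) = 36x^2 - 30x + 6
This is a quadratic in x. Use the discriminant to count real roots.
Discriminant = (-30)^2 - 4 * 36 * 6
= 900 - 864
= 36
Since discriminant > 0, f''(x) = 0 has 2 distinct real solutions.
A quadratic with two distinct real roots changes sign at each root, so concavity changes at both.
Number of inflection points: 2

2


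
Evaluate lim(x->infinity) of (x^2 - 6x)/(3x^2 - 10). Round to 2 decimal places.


For limits at infinity with equal-degree polynomials,
we compare leading coefficients.
Numerator leading term: x^2
Denominator leading term: 3x^2
Divide both by x^2:
lim = (1 - 6/x) / (3 - 10/x^2)
As x -> infinity, the 1/x and 1/x^2 terms vanish:
= 1/3 ≈ 0.33

0.33


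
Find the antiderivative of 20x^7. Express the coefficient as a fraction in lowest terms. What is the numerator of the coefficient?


Apply the power rule for integration:
integral of ax^n dx = a/(n+1) * x^(n+1) + C
integral of 20x^7 dx
= 20/8 * x^8 + C
= 5/2 * x^8 + C
The coefficient in lowest terms is 5/2, and its numerator is 5

5


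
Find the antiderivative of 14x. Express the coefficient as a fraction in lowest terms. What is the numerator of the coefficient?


Apply the power rule for integration:
integral of ax^n dx = a/(n+1) * x^(n+1) + C
integral of 14x dx
= 14/2 * x^2 + C
= 7 * x^2 + C
The coefficient in lowest terms is 7 = 7/1, so its numerator is 7

7


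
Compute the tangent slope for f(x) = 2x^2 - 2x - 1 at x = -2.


The slope of the tangent line equals f'(x) at the point.
f(x) = 2x^2 - 2x - 1
f'(x) = 4x - 2
At x = -2:
f'(-2) = 4 * (-2) - 2
= -8 - 2
= -10

-10


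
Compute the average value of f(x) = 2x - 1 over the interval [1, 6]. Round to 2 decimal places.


Average value = 1/(b-a) * integral from a to b of f(x) dx
First compute the integral of 2x - 1:
F(x) = x^2 - x
F(6) = 1 * 36 - 1 * 6 = 30
F(1) = 1 * 1 - 1 * 1 = 0
Integral = 30 - 0 = 30
Average = 30 / (6 - 1) = 30 / 5
= 6 = 6.00

6.00


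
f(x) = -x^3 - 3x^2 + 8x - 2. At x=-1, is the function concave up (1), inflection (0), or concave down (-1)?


Concavity is determined by the sign of f''(x).
f(x) = -x^3 - 3x^2 + 8x - 2
f'(x) = -3x^2 - 6x + 8
f''(x) = -6x - 6
f''(-1) = -6 * (-1) - 6
= 6 - 6
= 0
f''(-1) = 0, and f''(x) is linear with nonzero slope -6, so f'' changes sign at x = -1. Hence the function is at an inflection point (0)

0


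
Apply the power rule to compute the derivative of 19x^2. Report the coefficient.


We apply the power rule: d/dx [ax^n] = a*n * x^(n-1)
d/dx [19x^2]
= 19 * 2 * x^(2-1)
= 38x
The coefficient is 38

38


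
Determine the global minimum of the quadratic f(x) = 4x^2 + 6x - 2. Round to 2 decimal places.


For a quadratic f(x) = ax^2 + bx + c with a > 0, the minimum is at the vertex.
Vertex x-coordinate: x = -b/(2a)
x = -(6) / (2 * 4)
x = -6/8 = -3/4
Substitute back to find the minimum value:
f(-3/4) = 4 * (-3/4)^2 + 6 * (-3/4) - 2
= 9/4 - 9/2 - 2
= -17/4 = -4.25

-4.25


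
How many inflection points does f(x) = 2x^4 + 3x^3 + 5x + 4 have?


Inflection points occur where f''(x) = 0 and concavity changes.
f(x) = 2x^4 + 3x^3 + 5x + 4
f'(x) = 8x^3 + 9x^2 + 5
f''(x) = 24x^2 + 18x
This is a quadratic in x. Use the discriminant to count real roots.
Discriminant = (18)^2 - 4 * 24 * 0
= 324 - 0
= 324
Since discriminant > 0, f''(x) = 0 has 2 distinct real solutions.
A quadratic with two distinct real roots changes sign at each root, so concavity changes at both.
Number of inflection points: 2

2


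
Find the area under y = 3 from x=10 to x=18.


The area under a constant function y = 3 is a rectangle.
Width = 18 - 10 = 8
Height = 3
Area = width * height
= 8 * 3
= 24

24


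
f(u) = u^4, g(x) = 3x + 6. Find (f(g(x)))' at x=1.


Using the chain rule: (f(g(x)))' = f'(g(x)) * g'(x)
First, find g(1):
g(1) = 3 * 1 + 6 = 9
Next, f'(u) = 4u^3
And g'(x) = 3
So f'(g(1)) * g'(1)
= 4 * 9^3 * 3
= 4 * 729 * 3
= 8748

8748


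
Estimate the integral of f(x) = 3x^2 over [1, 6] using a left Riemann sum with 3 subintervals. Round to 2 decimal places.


Left Riemann sum uses left endpoints of each subinterval.
Interval: [1, 6], n = 3
dx = (6 - 1) / 3 = 5/3
Left endpoints: [1, 8/3, 13/3]
f values: [3, 64/3, 169/3]
Sum = dx * (sum of f values)
= 5/3 * 242/3
= 1210/9 ≈ 134.44

134.44


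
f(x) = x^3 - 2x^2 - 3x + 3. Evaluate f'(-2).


Differentiate f(x) = x^3 - 2x^2 - 3x + 3 term by term:
f'(x) = 3x^2 - 4x - 3
Substitute x = -2:
f'(-2) = 3 * (-2)^2 - 4 * (-2) - 3
= 12 + 8 - 3
= 17

17


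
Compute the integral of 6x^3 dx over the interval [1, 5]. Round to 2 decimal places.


Find the antiderivative of 6x^3:
F(x) = 6/4 * x^4
Apply the Fundamental Theorem of Calculus:
F(5) - F(1)
= 6/4 * 5^4 - 6/4 * 1^4
= 6/4 * (625 - 1)
= 6/4 * 624
= 936 = 936.00

936.00


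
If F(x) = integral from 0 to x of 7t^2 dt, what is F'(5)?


By the Fundamental Theorem of Calculus (Part 1):
If F(x) = integral from 0 to x of f(t) dt, then F'(x) = f(x)
Here f(t) = 7t^2
So F'(x) = 7x^2
Evaluate at x = 5:
F'(5) = 7 * 5^2
= 7 * 25
= 175

175


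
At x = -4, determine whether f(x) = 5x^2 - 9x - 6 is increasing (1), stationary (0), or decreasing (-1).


Compute f'(x) to determine behavior:
f'(x) = 10x - 9
f'(-4) = 10 * (-4) - 9
= -40 - 9
= -49
Since f'(-4) < 0, the function is decreasing (-1)

-1


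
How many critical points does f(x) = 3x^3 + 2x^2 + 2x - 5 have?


Find where f'(x) = 0:
f(x) = 3x^3 + 2x^2 + 2x - 5
f'(x) = 9x^2 + 4x + 2
This is a quadratic in x. Use the discriminant to count real roots.
Discriminant = (4)^2 - 4 * 9 * 2
= 16 - 72
= -56
Since discriminant < 0, f'(x) = 0 has no real solutions.
Number of critical points: 0

0


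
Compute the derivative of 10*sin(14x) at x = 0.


Apply the chain rule to differentiate 10*sin(14x):
d/dx [10*sin(14x)]
= 10 * cos(14x) * d/dx(14x)
= 10 * 14 * cos(14x)
= 140 * cos(14x)
Evaluate at x = 0:
= 140 * cos(0)
= 140 * 1
= 140

140


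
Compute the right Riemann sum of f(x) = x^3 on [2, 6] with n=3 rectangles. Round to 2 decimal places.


Right Riemann sum uses right endpoints of each subinterval.
Interval: [2, 6], n = 3
dx = (6 - 2) / 3 = 4/3
Right endpoints: [10/3, 14/3, 6]
f values: [1000/27, 2744/27, 216]
Sum = dx * (sum of f values)
= 4/3 * 1064/3
= 4256/9 ≈ 472.89

472.89


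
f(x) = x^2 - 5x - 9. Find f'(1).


Differentiate term by term using power and sum rules:
f(x) = x^2 - 5x - 9
f'(x) = 2x - 5
Substitute x = 1:
f'(1) = 2 * 1 - 5
= 2 - 5
= -3

-3


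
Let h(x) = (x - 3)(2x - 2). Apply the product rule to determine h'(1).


Let u(x) = x - 3 and v(x) = 2x - 2
u'(x) = 1
v'(x) = 2
Product rule: h'(x) = u'(x)*v(x) + u(x)*v'(x)
= 1 * (2x - 2) + (x - 3) * 2
At x = 1:
u(1) = 1 * 1 - 3 = -2
v(1) = 2 * 1 - 2 = 0
h'(1) = 1 * 0 + (-2) * 2
= 0 - 4
= -4

-4


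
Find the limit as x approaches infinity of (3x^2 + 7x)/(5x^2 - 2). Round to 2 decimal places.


For limits at infinity with equal-degree polynomials,
we compare leading coefficients.
Numerator leading term: 3x^2
Denominator leading term: 5x^2
Divide both by x^2:
lim = (3 + 7/x) / (5 - 2/x^2)
As x -> infinity, the 1/x and 1/x^2 terms vanish:
= 3/5 = 0.60

0.60


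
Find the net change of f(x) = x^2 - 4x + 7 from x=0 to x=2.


Net change = f(b) - f(a)
f(x) = x^2 - 4x + 7
Compute f(2):
f(2) = 1 * 2^2 - 4 * 2 + 7
= 4 - 8 + 7
= 3
Compute f(0):
f(0) = 1 * 0^2 - 4 * 0 + 7
= 0 + 0 + 7
= 7
Net change = 3 - 7 = -4

-4


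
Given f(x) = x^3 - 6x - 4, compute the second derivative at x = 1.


First derivative:
f'(x) = 3x^2 - 6
Second derivative:
f''(x) = 6x
Substitute x = 1:
f''(1) = 6 * 1 + 0
= 6 + 0
= 6

6


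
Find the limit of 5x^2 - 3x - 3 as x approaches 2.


Since polynomials are continuous, we use direct substitution.
lim(x->2) of 5x^2 - 3x - 3
= 5 * 2^2 - 3 * 2 - 3
= 20 - 6 - 3
= 11

11


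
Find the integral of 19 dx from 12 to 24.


The integral of a constant k over [a, b] equals k * (b - a).
integral from 12 to 24 of 19 dx
= 19 * (24 - 12)
= 19 * 12
= 228

228


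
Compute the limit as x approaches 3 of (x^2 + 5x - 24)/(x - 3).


Direct substitution gives 0/0, so we factor the numerator.
Factor: (x^2 + 5x - 24) = (x - 3)(x + 8)
Cancel the common factor (x - 3):
(x^2 + 5x - 24)/(x - 3) = (x + 8)
Now substitute x = 3:
= (3) - (-8) = 11

11


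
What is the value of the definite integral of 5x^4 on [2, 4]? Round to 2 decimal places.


Find the antiderivative of 5x^4:
F(x) = 5/5 * x^5
Apply the Fundamental Theorem of Calculus:
F(4) - F(2)
= 5/5 * 4^5 - 5/5 * 2^5
= 5/5 * (1024 - 32)
= 5/5 * 992
= 992 = 992.00

992.00


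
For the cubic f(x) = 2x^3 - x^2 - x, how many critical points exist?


Find where f'(x) = 0:
f(x) = 2x^3 - x^2 - x
f'(x) = 6x^2 - 2x - 1
This is a quadratic in x. Use the discriminant to count real roots.
Discriminant = (-2)^2 - 4 * 6 * (-1)
= 4 - (-24)
= 28
Since discriminant > 0, f'(x) = 0 has 2 real solutions.
Number of critical points: 2

2


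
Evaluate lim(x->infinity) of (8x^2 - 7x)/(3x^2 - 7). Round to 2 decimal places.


For limits at infinity with equal-degree polynomials,
we compare leading coefficients.
Numerator leading term: 8x^2
Denominator leading term: 3x^2
Divide both by x^2:
lim = (8 - 7/x) / (3 - 7/x^2)
As x -> infinity, the 1/x and 1/x^2 terms vanish:
= 8/3 ≈ 2.67

2.67


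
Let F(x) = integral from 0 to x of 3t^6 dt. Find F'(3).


By the Fundamental Theorem of Calculus (Part 1):
If F(x) = integral from 0 to x of f(t) dt, then F'(x) = f(x)
Here f(t) = 3t^6
So F'(x) = 3x^6
Evaluate at x = 3:
F'(3) = 3 * 3^6
= 3 * 729
= 2187

2187


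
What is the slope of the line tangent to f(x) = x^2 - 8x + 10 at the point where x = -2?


The slope of the tangent line equals f'(x) at the point.
f(x) = x^2 - 8x + 10
f'(x) = 2x - 8
At x = -2:
f'(-2) = 2 * (-2) - 8
= -4 - 8
= -12

-12


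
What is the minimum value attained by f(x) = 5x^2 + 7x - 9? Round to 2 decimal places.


For a quadratic f(x) = ax^2 + bx + c with a > 0, the minimum is at the vertex.
Vertex x-coordinate: x = -b/(2a)
x = -(7) / (2 * 5)
x = -7/10
Substitute back to find the minimum value:
f(-7/10) = 5 * (-7/10)^2 + 7 * (-7/10) - 9
= 49/20 - 49/10 - 9
= -229/20 = -11.45

-11.45


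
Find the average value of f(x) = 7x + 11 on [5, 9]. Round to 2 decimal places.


Average value = 1/(b-a) * integral from a to b of f(x) dx
First compute the integral of 7x + 11:
F(x) = (7/2)x^2 + 11x
F(9) = 7/2 * 81 + 11 * 9 = 765/2
F(5) = 7/2 * 25 + 11 * 5 = 285/2
Integral = 765/2 - 285/2 = 240
Average = 240 / (9 - 5) = 240 / 4
= 60 = 60.00

60.00


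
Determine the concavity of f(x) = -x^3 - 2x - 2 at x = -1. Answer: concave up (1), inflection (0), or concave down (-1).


Concavity is determined by the sign of f''(x).
f(x) = -x^3 - 2x - 2
f'(x) = -3x^2 - 2
f''(x) = -6x
f''(-1) = -6 * (-1) + 0
= 6 + 0
= 6
Since f''(-1) > 0, the function is concave up (1)

1


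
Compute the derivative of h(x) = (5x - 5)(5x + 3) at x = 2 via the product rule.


Let u(x) = 5x - 5 and v(x) = 5x + 3
u'(x) = 5
v'(x) = 5
Product rule: h'(x) = u'(x)*v(x) + u(x)*v'(x)
= 5 * (5x + 3) + (5x - 5) * 5
At x = 2:
u(2) = 5 * 2 - 5 = 5
v(2) = 5 * 2 + 3 = 13
h'(2) = 5 * 13 + 5 * 5
= 65 + 25
= 90

90


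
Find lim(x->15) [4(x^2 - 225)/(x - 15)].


Direct substitution gives 0/0, so we factor the numerator.
Factor: 4(x^2 - 225) = 4 * (x - 15)(x + 15)
Cancel the common factor (x - 15):
4(x^2 - 225)/(x - 15) = 4 * (x + 15)
Now substitute x = 15:
= 4 * (15 + 15) = 120

120


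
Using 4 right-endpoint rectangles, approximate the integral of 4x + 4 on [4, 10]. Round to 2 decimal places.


Right Riemann sum uses right endpoints of each subinterval.
Interval: [4, 10], n = 4
dx = (10 - 4) / 4 = 3/2
Right endpoints: [11/2, 7, 17/2, 10]
f values: [26, 32, 38, 44]
Sum = dx * (sum of f values)
= 3/2 * 140
= 210 = 210.00

210.00


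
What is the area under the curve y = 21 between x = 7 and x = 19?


The area under a constant function y = 21 is a rectangle.
Width = 19 - 7 = 12
Height = 21
Area = width * height
= 12 * 21
= 252

252


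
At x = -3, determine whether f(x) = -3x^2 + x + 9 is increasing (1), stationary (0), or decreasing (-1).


Compute f'(x) to determine behavior:
f'(x) = -6x + 1
f'(-3) = -6 * (-3) + 1
= 18 + 1
= 19
Since f'(-3) > 0, the function is increasing (1)

1


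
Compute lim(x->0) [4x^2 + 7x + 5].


Since polynomials are continuous, we use direct substitution.
lim(x->0) of 4x^2 + 7x + 5
= 4 * 0^2 + 7 * 0 + 5
= 0 + 0 + 5
= 5

5


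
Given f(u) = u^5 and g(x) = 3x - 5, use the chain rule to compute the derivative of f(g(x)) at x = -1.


Using the chain rule: (f(g(x)))' = f'(g(x)) * g'(x)
First, find g(-1):
g(-1) = 3 * (-1) - 5 = -8
Next, f'(u) = 5u^4
And g'(x) = 3
So f'(g(-1)) * g'(-1)
= 5 * (-8)^4 * 3
= 5 * 4096 * 3
= 61440

61440


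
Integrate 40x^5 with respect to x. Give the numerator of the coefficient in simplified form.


Apply the power rule for integration:
integral of ax^n dx = a/(n+1) * x^(n+1) + C
integral of 40x^5 dx
= 40/6 * x^6 + C
= 20/3 * x^6 + C
The coefficient in lowest terms is 20/3, and its numerator is 20

20


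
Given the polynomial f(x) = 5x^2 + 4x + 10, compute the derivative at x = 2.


Differentiate term by term using power and sum rules:
f(x) = 5x^2 + 4x + 10
f'(x) = 10x + 4
Substitute x = 2:
f'(2) = 10 * 2 + 4
= 20 + 4
= 24

24


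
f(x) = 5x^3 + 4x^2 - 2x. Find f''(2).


First derivative:
f'(x) = 15x^2 + 8x - 2
Second derivative:
f''(x) = 30x + 8
Substitute x = 2:
f''(2) = 30 * 2 + 8
= 60 + 8
= 68

68


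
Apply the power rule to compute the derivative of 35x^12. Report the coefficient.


We apply the power rule: d/dx [ax^n] = a*n * x^(n-1)
d/dx [35x^12]
= 35 * 12 * x^(12-1)
= 420x^11
The coefficient is 420

420


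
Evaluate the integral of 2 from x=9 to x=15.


The integral of a constant k over [a, b] equals k * (b - a).
integral from 9 to 15 of 2 dx
= 2 * (15 - 9)
= 2 * 6
= 12

12


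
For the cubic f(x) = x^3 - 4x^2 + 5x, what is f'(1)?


Differentiate f(x) = x^3 - 4x^2 + 5x term by term:
f'(x) = 3x^2 - 8x + 5
Substitute x = 1:
f'(1) = 3 * 1^2 - 8 * 1 + 5
= 3 - 8 + 5
= 0

0


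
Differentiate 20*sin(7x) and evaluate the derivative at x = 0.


Apply the chain rule to differentiate 20*sin(7x):
d/dx [20*sin(7x)]
= 20 * cos(7x) * d/dx(7x)
= 20 * 7 * cos(7x)
= 140 * cos(7x)
Evaluate at x = 0:
= 140 * cos(0)
= 140 * 1
= 140

140


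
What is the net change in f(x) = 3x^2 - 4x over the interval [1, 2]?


Net change = f(b) - f(a)
f(x) = 3x^2 - 4x
Compute f(2):
f(2) = 3 * 2^2 - 4 * 2 + 0
= 12 - 8 + 0
= 4
Compute f(1):
f(1) = 3 * 1^2 - 4 * 1 + 0
= 3 - 4 + 0
= -1
Net change = 4 - (-1) = 5

5


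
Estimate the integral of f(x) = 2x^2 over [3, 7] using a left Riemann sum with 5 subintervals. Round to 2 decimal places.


Left Riemann sum uses left endpoints of each subinterval.
Interval: [3, 7], n = 5
dx = (7 - 3) / 5 = 4/5
Left endpoints: [3, 19/5, 23/5, 27/5, 31/5]
f values: [18, 722/25, 1058/25, 1458/25, 1922/25]
Sum = dx * (sum of f values)
= 4/5 * 1122/5
= 4488/25 = 179.52

179.52


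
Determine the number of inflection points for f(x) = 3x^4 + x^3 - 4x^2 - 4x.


Inflection points occur where f''(x) = 0 and concavity changes.
f(x) = 3x^4 + x^3 - 4x^2 - 4x
f'(x) = 12x^3 + 3x^2 - 8x - 4
f''(x) = 36x^2 + 6x - 8
This is a quadratic in x. Use the discriminant to count real roots.
Discriminant = (6)^2 - 4 * 36 * (-8)
= 36 - (-1152)
= 1188
Since discriminant > 0, f''(x) = 0 has 2 distinct real solutions.
A quadratic with two distinct real roots changes sign at each root, so concavity changes at both.
Number of inflection points: 2

2


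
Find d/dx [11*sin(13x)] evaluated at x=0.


Apply the chain rule to differentiate 11*sin(13x):
d/dx [11*sin(13x)]
= 11 * cos(13x) * d/dx(13x)
= 11 * 13 * cos(13x)
= 143 * cos(13x)
Evaluate at x = 0:
= 143 * cos(0)
= 143 * 1
= 143

143


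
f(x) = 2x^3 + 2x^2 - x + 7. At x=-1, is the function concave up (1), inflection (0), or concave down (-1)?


Concavity is determined by the sign of f''(x).
f(x) = 2x^3 + 2x^2 - x + 7
f'(x) = 6x^2 + 4x - 1
f''(x) = 12x + 4
f''(-1) = 12 * (-1) + 4
= -12 + 4
= -8
Since f''(-1) < 0, the function is concave down (-1)

-1


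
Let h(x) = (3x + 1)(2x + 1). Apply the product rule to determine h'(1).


Let u(x) = 3x + 1 and v(x) = 2x + 1
u'(x) = 3
v'(x) = 2
Product rule: h'(x) = u'(x)*v(x) + u(x)*v'(x)
= 3 * (2x + 1) + (3x + 1) * 2
At x = 1:
u(1) = 3 * 1 + 1 = 4
v(1) = 2 * 1 + 1 = 3
h'(1) = 3 * 3 + 4 * 2
= 9 + 8
= 17

17


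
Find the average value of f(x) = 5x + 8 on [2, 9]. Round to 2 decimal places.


Average value = 1/(b-a) * integral from a to b of f(x) dx
First compute the integral of 5x + 8:
F(x) = (5/2)x^2 + 8x
F(9) = 5/2 * 81 + 8 * 9 = 549/2
F(2) = 5/2 * 4 + 8 * 2 = 26
Integral = 549/2 - 26 = 497/2
Average = (497/2) / (9 - 2) = (497/2) / 7
= 71/2 = 35.50

35.50


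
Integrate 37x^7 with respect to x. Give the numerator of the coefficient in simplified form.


Apply the power rule for integration:
integral of ax^n dx = a/(n+1) * x^(n+1) + C
integral of 37x^7 dx
= 37/8 * x^8 + C
The coefficient in lowest terms is 37/8, and its numerator is 37

37


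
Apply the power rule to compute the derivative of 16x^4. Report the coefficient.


We apply the power rule: d/dx [ax^n] = a*n * x^(n-1)
d/dx [16x^4]
= 16 * 4 * x^(4-1)
= 64x^3
The coefficient is 64

64


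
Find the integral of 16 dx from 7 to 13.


The integral of a constant k over [a, b] equals k * (b - a).
integral from 7 to 13 of 16 dx
= 16 * (13 - 7)
= 16 * 6
= 96

96


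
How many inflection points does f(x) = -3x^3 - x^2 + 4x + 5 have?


Inflection points occur where f''(x) = 0 and concavity changes.
f(x) = -3x^3 - x^2 + 4x + 5
f'(x) = -9x^2 - 2x + 4
f''(x) = -18x - 2
Set f''(x) = 0:
-18x - 2 = 0
x = 2 / (-18) = -1/9
Since f''(x) is linear (degree 1), it changes sign at this point.
Therefore there is exactly 1 inflection point.

1


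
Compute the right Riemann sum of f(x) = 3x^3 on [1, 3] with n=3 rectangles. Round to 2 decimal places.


Right Riemann sum uses right endpoints of each subinterval.
Interval: [1, 3], n = 3
dx = (3 - 1) / 3 = 2/3
Right endpoints: [5/3, 7/3, 3]
f values: [125/9, 343/9, 81]
Sum = dx * (sum of f values)
= 2/3 * 133
= 266/3 ≈ 88.67

88.67


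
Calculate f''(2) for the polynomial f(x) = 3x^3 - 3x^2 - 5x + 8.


First derivative:
f'(x) = 9x^2 - 6x - 5
Second derivative:
f''(x) = 18x - 6
Substitute x = 2:
f''(2) = 18 * 2 - 6
= 36 - 6
= 30

30


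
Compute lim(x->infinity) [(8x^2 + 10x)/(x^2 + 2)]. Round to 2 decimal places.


For limits at infinity with equal-degree polynomials,
we compare leading coefficients.
Numerator leading term: 8x^2
Denominator leading term: x^2
Divide both by x^2:
lim = (8 + 10/x) / (1 + 2/x^2)
As x -> infinity, the 1/x and 1/x^2 terms vanish:
= 8/1 = 8 = 8.00

8.00


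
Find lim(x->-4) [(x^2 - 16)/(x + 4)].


Direct substitution gives 0/0, so we factor the numerator.
Factor: (x^2 - 16) = (x + 4)(x - 4)
Cancel the common factor (x + 4):
(x^2 - 16)/(x + 4) = (x - 4)
Now substitute x = -4:
= (-4) - (4) = -8

-8


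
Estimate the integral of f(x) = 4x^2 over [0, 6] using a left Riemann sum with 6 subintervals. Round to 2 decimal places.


Left Riemann sum uses left endpoints of each subinterval.
Interval: [0, 6], n = 6
dx = (6 - 0) / 6 = 1
Left endpoints: [0, 1, 2, 3, 4, 5]
f values: [0, 4, 16, 36, 64, 100]
Sum = dx * (sum of f values)
= 1 * 220
= 220 = 220.00

220.00


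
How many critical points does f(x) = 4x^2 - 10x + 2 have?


Find where f'(x) = 0:
f'(x) = 8x - 10
Set f'(x) = 0:
8x - 10 = 0
x = 10 / 8 = 5/4
This is a linear equation in x, so there is exactly one solution.
Number of critical points: 1

1


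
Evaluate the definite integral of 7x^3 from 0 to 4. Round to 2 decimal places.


Find the antiderivative of 7x^3:
F(x) = 7/4 * x^4
Apply the Fundamental Theorem of Calculus:
F(4) - F(0)
= 7/4 * 4^4 - 7/4 * 0^4
= 7/4 * (256 - 0)
= 7/4 * 256
= 448 = 448.00

448.00


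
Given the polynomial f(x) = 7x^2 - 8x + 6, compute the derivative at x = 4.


Differentiate term by term using power and sum rules:
f(x) = 7x^2 - 8x + 6
f'(x) = 14x - 8
Substitute x = 4:
f'(4) = 14 * 4 - 8
= 56 - 8
= 48

48


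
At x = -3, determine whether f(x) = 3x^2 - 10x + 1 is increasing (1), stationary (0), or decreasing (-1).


Compute f'(x) to determine behavior:
f'(x) = 6x - 10
f'(-3) = 6 * (-3) - 10
= -18 - 10
= -28
Since f'(-3) < 0, the function is decreasing (-1)

-1


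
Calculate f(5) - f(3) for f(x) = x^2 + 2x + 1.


Net change = f(b) - f(a)
f(x) = x^2 + 2x + 1
Compute f(5):
f(5) = 1 * 5^2 + 2 * 5 + 1
= 25 + 10 + 1
= 36
Compute f(3):
f(3) = 1 * 3^2 + 2 * 3 + 1
= 9 + 6 + 1
= 16
Net change = 36 - 16 = 20

20


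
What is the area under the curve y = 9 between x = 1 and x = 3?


The area under a constant function y = 9 is a rectangle.
Width = 3 - 1 = 2
Height = 9
Area = width * height
= 2 * 9
= 18

18


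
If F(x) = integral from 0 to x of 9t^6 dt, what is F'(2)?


By the Fundamental Theorem of Calculus (Part 1):
If F(x) = integral from 0 to x of f(t) dt, then F'(x) = f(x)
Here f(t) = 9t^6
So F'(x) = 9x^6
Evaluate at x = 2:
F'(2) = 9 * 2^6
= 9 * 64
= 576

576


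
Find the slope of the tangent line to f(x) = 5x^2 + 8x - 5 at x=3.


The slope of the tangent line equals f'(x) at the point.
f(x) = 5x^2 + 8x - 5
f'(x) = 10x + 8
At x = 3:
f'(3) = 10 * 3 + 8
= 30 + 8
= 38

38


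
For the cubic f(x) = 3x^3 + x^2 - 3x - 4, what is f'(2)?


Differentiate f(x) = 3x^3 + x^2 - 3x - 4 term by term:
f'(x) = 9x^2 + 2x - 3
Substitute x = 2:
f'(2) = 9 * 2^2 + 2 * 2 - 3
= 36 + 4 - 3
= 37

37


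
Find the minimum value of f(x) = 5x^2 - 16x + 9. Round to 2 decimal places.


For a quadratic f(x) = ax^2 + bx + c with a > 0, the minimum is at the vertex.
Vertex x-coordinate: x = -b/(2a)
x = -(-16) / (2 * 5)
x = 16/10 = 8/5
Substitute back to find the minimum value:
f(8/5) = 5 * (8/5)^2 - 16 * (8/5) + 9
= 64/5 - 128/5 + 9
= -19/5 = -3.80

-3.80


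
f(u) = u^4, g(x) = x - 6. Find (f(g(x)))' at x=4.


Using the chain rule: (f(g(x)))' = f'(g(x)) * g'(x)
First, find g(4):
g(4) = 1 * 4 - 6 = -2
Next, f'(u) = 4u^3
And g'(x) = 1
So f'(g(4)) * g'(4)
= 4 * (-2)^3 * 1
= 4 * (-8) * 1
= -32

-32


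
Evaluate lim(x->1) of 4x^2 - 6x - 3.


Since polynomials are continuous, we use direct substitution.
lim(x->1) of 4x^2 - 6x - 3
= 4 * 1^2 - 6 * 1 - 3
= 4 - 6 - 3
= -5

-5


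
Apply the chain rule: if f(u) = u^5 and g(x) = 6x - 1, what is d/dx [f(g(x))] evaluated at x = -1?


Using the chain rule: (f(g(x)))' = f'(g(x)) * g'(x)
First, find g(-1):
g(-1) = 6 * (-1) - 1 = -7
Next, f'(u) = 5u^4
And g'(x) = 6
So f'(g(-1)) * g'(-1)
= 5 * (-7)^4 * 6
= 5 * 2401 * 6
= 72030

72030


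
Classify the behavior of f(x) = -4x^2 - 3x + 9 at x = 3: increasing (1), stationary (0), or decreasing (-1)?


Compute f'(x) to determine behavior:
f'(x) = -8x - 3
f'(3) = -8 * 3 - 3
= -24 - 3
= -27
Since f'(3) < 0, the function is decreasing (-1)

-1


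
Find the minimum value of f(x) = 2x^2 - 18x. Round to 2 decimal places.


For a quadratic f(x) = ax^2 + bx + c with a > 0, the minimum is at the vertex.
Vertex x-coordinate: x = -b/(2a)
x = -(-18) / (2 * 2)
x = 18/4 = 9/2
Substitute back to find the minimum value:
f(9/2) = 2 * (9/2)^2 - 18 * (9/2) + 0
= 81/2 - 81 + 0
= -81/2 = -40.50

-40.50


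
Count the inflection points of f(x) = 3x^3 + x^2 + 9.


Inflection points occur where f''(x) = 0 and concavity changes.
f(x) = 3x^3 + x^2 + 9
f'(x) = 9x^2 + 2x
f''(x) = 18x + 2
Set f''(x) = 0:
18x + 2 = 0
x = -2 / 18 = -1/9
Since f''(x) is linear (degree 1), it changes sign at this point.
Therefore there is exactly 1 inflection point.

1


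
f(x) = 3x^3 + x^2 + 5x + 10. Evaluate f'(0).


Differentiate f(x) = 3x^3 + x^2 + 5x + 10 term by term:
f'(x) = 9x^2 + 2x + 5
Substitute x = 0:
f'(0) = 9 * 0^2 + 2 * 0 + 5
= 0 + 0 + 5
= 5

5


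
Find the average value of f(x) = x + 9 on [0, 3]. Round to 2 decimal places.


Average value = 1/(b-a) * integral from a to b of f(x) dx
First compute the integral of x + 9:
F(x) = (1/2)x^2 + 9x
F(3) = 1/2 * 9 + 9 * 3 = 63/2
F(0) = 1/2 * 0 + 9 * 0 = 0
Integral = 63/2 - 0 = 63/2
Average = (63/2) / (3 - 0) = (63/2) / 3
= 21/2 = 10.50

10.50


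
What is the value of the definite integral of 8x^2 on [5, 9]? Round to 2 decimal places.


Find the antiderivative of 8x^2:
F(x) = 8/3 * x^3
Apply the Fundamental Theorem of Calculus:
F(9) - F(5)
= 8/3 * 9^3 - 8/3 * 5^3
= 8/3 * (729 - 125)
= 8/3 * 604
= 4832/3 ≈ 1610.67

1610.67


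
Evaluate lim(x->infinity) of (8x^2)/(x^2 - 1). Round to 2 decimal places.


For limits at infinity with equal-degree polynomials,
we compare leading coefficients.
Numerator leading term: 8x^2
Denominator leading term: x^2
Divide both by x^2:
lim = (8) / (1 - 1/x^2)
As x -> infinity, the 1/x and 1/x^2 terms vanish:
= 8/1 = 8 = 8.00

8.00


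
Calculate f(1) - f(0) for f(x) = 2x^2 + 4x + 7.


Net change = f(b) - f(a)
f(x) = 2x^2 + 4x + 7
Compute f(1):
f(1) = 2 * 1^2 + 4 * 1 + 7
= 2 + 4 + 7
= 13
Compute f(0):
f(0) = 2 * 0^2 + 4 * 0 + 7
= 0 + 0 + 7
= 7
Net change = 13 - 7 = 6

6


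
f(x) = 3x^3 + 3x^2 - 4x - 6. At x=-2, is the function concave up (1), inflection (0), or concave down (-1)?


Concavity is determined by the sign of f''(x).
f(x) = 3x^3 + 3x^2 - 4x - 6
f'(x) = 9x^2 + 6x - 4
f''(x) = 18x + 6
f''(-2) = 18 * (-2) + 6
= -36 + 6
= -30
Since f''(-2) < 0, the function is concave down (-1)

-1


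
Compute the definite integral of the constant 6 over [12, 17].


The integral of a constant k over [a, b] equals k * (b - a).
integral from 12 to 17 of 6 dx
= 6 * (17 - 12)
= 6 * 5
= 30

30


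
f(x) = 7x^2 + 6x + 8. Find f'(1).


Differentiate term by term using power and sum rules:
f(x) = 7x^2 + 6x + 8
f'(x) = 14x + 6
Substitute x = 1:
f'(1) = 14 * 1 + 6
= 14 + 6
= 20

20


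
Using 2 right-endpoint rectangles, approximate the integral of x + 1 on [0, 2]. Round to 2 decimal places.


Right Riemann sum uses right endpoints of each subinterval.
Interval: [0, 2], n = 2
dx = (2 - 0) / 2 = 1
Right endpoints: [1, 2]
f values: [2, 3]
Sum = dx * (sum of f values)
= 1 * 5
= 5 = 5.00

5.00


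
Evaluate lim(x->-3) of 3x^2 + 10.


Since polynomials are continuous, we use direct substitution.
lim(x->-3) of 3x^2 + 10
= 3 * (-3)^2 + 0 * (-3) + 10
= 27 + 0 + 10
= 37

37


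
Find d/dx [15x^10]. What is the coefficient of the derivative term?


We apply the power rule: d/dx [ax^n] = a*n * x^(n-1)
d/dx [15x^10]
= 15 * 10 * x^(10-1)
= 150x^9
The coefficient is 150

150


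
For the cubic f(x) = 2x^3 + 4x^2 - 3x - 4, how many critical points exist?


Find where f'(x) = 0:
f(x) = 2x^3 + 4x^2 - 3x - 4
f'(x) = 6x^2 + 8x - 3
This is a quadratic in x. Use the discriminant to count real roots.
Discriminant = (8)^2 - 4 * 6 * (-3)
= 64 - (-72)
= 136
Since discriminant > 0, f'(x) = 0 has 2 real solutions.
Number of critical points: 2

2
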